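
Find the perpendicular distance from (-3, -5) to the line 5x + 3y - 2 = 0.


|5*(-3) + 3*(-5) - 2| = |-32| = 32
sqrt(25 + 9) = sqrt(34) = 5.8310
d = 32/sqrt(34) = 5.4880

5.4880


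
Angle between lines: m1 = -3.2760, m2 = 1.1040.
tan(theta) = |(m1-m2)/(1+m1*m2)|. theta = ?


m1-m2 = -4.38
1+m1*m2 = -2.616704
tan(theta) = |-4.38/(-2.616704)| = 1.673861
theta = arctan(|-4.38/(-2.616704)|) = 59.1450 degrees (acute angle)

59.1450 degrees


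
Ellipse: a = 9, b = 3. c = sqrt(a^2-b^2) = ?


c^2 = 9^2 - 3^2 = 81 - 9 = 72
c = sqrt(72) = 8.4853

c = 8.4853


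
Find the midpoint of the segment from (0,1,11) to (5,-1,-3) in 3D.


Mx = (0+5)/2 = 2.5000
My = (1- 1)/2 = 0
Mz = (11- 3)/2 = 4.0000

M = (2.5000, 0, 4.0000)


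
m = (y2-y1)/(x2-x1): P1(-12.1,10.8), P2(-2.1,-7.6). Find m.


dy = -7.6 - 10.8 = -18.4
dx = -2.1 + 12.1 = 10.0
m = -18.4/10.0 = -1.8400

m = -1.8400


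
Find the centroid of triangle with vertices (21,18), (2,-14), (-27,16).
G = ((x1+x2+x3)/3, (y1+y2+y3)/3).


Gx = (21+2- 27)/3 = -4/3 = -1.3333
Gy = (18- 14+16)/3 = 20/3 = 6.6667

G = (-1.3333, 6.6667)


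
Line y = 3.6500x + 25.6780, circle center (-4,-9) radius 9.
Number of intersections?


Substitute y = 3.6500x + 25.6780: (x+ 4)^2 + (3.6500x+25.6780+ 9)^2 = 81
Expand to Ax^2 + Bx + C = 0, where b-k = 34.678
A = 1+m^2 = 14.3225
B = 2(m(b-k) - h) = 2(3.6500*34.678 + 4) = 261.1494
C = h^2 + (b-k)^2 - r^2 = 16 + 1202.563684 - 81 = 1137.563684
disc = B^2-4AC = 68199.0091 - 65171.0235 = 3027.9856
disc > 0

2 intersection points


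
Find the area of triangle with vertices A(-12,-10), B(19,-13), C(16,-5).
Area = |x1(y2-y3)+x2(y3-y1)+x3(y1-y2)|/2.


-12*(-13+ 5) = 96
19*(-5+ 10) = 95
16*(-10+ 13) = 48
sum = 239
Area = |239|/2 = 119.5000

119.5000 sq units


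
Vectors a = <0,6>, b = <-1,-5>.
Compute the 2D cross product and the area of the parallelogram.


cross = 0*(-5) - 6*(-1) = 0 + 6 = 6
Parallelogram area = |6| = 6

cross = 6, parallelogram area = 6


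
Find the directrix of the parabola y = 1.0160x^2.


a = 1.0160
1/(4a) = 0.2461
directrix: y = -0.2461 = -0.2461

y = -0.2461


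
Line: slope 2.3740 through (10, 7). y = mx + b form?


y - 7 = 2.3740(x - 10)
y = 2.3740x + 7 - 2.3740*10
y = 2.3740x - 16.7400

y = 2.3740x - 16.7400


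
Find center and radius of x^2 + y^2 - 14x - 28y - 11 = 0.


h = -D/2 = 14/2 = 7
k = -E/2 = 28/2 = 14
r^2 = h^2 + k^2 - F = 49 + 196 + 11 = 256
r = 16

Center (7, 14), radius = 16


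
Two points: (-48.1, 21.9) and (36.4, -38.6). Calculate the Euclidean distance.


dx = 36.4 + 48.1 = 84.5
dy = -38.6 - 21.9 = -60.5
d = sqrt(7140.25 + 3660.25) = sqrt(10800.5) = 103.9255

103.9255


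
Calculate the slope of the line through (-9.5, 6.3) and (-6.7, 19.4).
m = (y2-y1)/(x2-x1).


dy = 19.4 - 6.3 = 13.1
dx = -6.7 + 9.5 = 2.8
m = 13.1/2.8 = 4.6786

m = 4.6786


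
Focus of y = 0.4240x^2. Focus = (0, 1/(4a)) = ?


a = 0.4240
4a = 1.6960
focus = (0, 1/1.6960) = (0, 0.5896)

Focus = (0, 0.5896)


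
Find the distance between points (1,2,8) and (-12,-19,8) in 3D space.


dx=-13, dy=-21, dz=0
d = sqrt(169+441+0) = sqrt(610) = 24.6982

24.6982


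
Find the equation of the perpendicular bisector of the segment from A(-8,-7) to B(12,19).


Midpoint = (2, 6)
Slope of AB = dy/dx = 26/20 = 1.3000
Perp slope = -dx/dy = -20/26 = -0.7692
b = My - (perp slope)*Mx = 6 + (20*2)/26 = 6 + 1.5385 = 7.5385

y = -0.7692x + 7.5385


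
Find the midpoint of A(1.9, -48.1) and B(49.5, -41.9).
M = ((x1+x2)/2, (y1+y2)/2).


Mx = (1.9 + 49.5)/2 = 51.4/2 = 25.7000
My = (-48.1 - 41.9)/2 = -90.0/2 = -45.0000

(25.7000, -45.0000)


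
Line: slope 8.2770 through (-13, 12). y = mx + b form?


y - 12 = 8.2770(x + 13)
y = 8.2770x + 12 - 8.2770*(-13)
y = 8.2770x + 119.6010

y = 8.2770x + 119.6010


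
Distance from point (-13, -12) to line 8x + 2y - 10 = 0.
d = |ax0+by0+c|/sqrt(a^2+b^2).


|8*(-13) + 2*(-12) - 10| = |-138| = 138
sqrt(64 + 4) = sqrt(68) = 8.2462
d = 138/sqrt(68) = 16.7350

16.7350


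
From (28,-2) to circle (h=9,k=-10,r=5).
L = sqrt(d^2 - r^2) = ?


d = sqrt((28-9)^2 + (-2+ 10)^2) = sqrt(361+64) = 20.6155
L = sqrt(425.0000 - 25) = sqrt(400.0000) = 20.0000

20.0000


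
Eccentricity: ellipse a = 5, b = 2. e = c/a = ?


c = sqrt(25-4) = sqrt(21) = 4.5826
e = c/a = sqrt(21)/5 = 0.9165

e = 0.9165


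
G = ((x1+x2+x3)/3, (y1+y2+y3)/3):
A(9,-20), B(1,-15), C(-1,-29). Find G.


Gx = (9+1- 1)/3 = 9/3 = 3.0000
Gy = (-20- 15- 29)/3 = -64/3 = -21.3333

G = (3.0000, -21.3333)


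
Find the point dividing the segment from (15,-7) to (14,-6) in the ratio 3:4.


Px = (3*14 + 4*15)/7 = 102/7 = 14.5714
Py = (3*(-6) + 4*(-7))/7 = -46/7 = -6.5714

P = (14.5714, -6.5714)


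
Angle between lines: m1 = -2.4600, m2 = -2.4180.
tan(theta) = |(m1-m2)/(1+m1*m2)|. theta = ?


m1-m2 = -0.042
1+m1*m2 = 6.94828
tan(theta) = |-0.042/6.94828| = 0.006045
theta = arctan(|-0.042/6.94828|) = 0.3463 degrees (acute angle)

0.3463 degrees


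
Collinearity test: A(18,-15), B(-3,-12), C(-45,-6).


18*(-12+ 6) - 3*(-6+ 15) - 45*(-15+ 12)
= -108 - 27 + 135 = 0

Yes, collinear (determinant = 0)


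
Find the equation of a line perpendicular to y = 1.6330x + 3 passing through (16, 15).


Perpendicular slope = -1/m1 = -1/1.6330 = -0.6124
b2 = y0 - m2*x0 = 15 + 16/1.6330 = 15 + 9.7979 = 24.7979

y = -0.6124x + 24.7979


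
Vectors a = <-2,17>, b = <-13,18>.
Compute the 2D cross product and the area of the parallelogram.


cross = -2*18 - 17*(-13) = -36 + 221 = 185
Parallelogram area = |185| = 185

cross = 185, parallelogram area = 185


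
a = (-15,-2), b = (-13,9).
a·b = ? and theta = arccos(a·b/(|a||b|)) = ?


a·b = -15*(-13) - 2*9 = 195 - 18 = 177
|a| = sqrt(225+4) = 15.1327
|b| = sqrt(169+81) = 15.8114
cos(theta) = 177/(sqrt(229)*sqrt(250)) = 177/sqrt(57250) = 0.739751
theta = arccos(177/sqrt(57250)) = 42.2898 degrees

a·b = 177, theta = 42.2898 deg


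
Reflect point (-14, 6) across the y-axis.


Reflection rule for y-axis: (-x, y)
(-14, 6) -> (14, 6)

(14, 6)


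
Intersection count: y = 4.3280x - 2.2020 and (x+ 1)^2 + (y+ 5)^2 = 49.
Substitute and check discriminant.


Substitute y = 4.3280x - 2.2020: (x+ 1)^2 + (4.3280x- 2.2020+ 5)^2 = 49
Expand to Ax^2 + Bx + C = 0, where b-k = 2.798
A = 1+m^2 = 19.731584
B = 2(m(b-k) - h) = 2(4.3280*2.798 + 1) = 26.219488
C = h^2 + (b-k)^2 - r^2 = 1 + 7.828804 - 49 = -40.171196
disc = B^2-4AC = 687.4616 + 3170.5653 = 3858.0269
disc > 0

2 intersection points


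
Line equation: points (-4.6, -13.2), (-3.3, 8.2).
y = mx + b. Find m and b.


m = (21.4)/(1.3) = 16.4615
b = y1 - m*x1 = -13.2 - (21.4*(-4.6))/(1.3) = -13.2 + 75.7231 = 62.5231

y = 16.4615x + 62.5231


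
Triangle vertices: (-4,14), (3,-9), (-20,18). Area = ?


-4*(-9-18) = 108
3*(18-14) = 12
-20*(14+ 9) = -460
sum = -340
Area = |-340|/2 = 170.0000

170.0000 sq units


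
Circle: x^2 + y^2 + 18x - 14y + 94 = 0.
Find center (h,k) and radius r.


h = -D/2 = -18/2 = -9
k = -E/2 = 14/2 = 7
r^2 = h^2 + k^2 - F = 81 + 49 - 94 = 36
r = 6

Center (-9, 7), radius = 6


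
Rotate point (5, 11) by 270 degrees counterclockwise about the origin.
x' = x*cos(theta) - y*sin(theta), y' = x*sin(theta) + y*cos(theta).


cos(270) = 0, sin(270) = -1
x' = 5*0 - 11*(-1) = 11
y' = 5*(-1) + 11*0 = -5

(11, -5)


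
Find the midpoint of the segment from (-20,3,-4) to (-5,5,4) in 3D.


Mx = (-20- 5)/2 = -12.5000
My = (3+5)/2 = 4.0000
Mz = (-4+4)/2 = 0

M = (-12.5000, 4.0000, 0)


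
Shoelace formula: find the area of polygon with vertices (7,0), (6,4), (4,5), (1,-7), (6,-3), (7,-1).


sum(xi*y_{i+1}) = 7*4 + 6*5 + 4*(-7) + 1*(-3) + 6*(-1) + 7*0 = 21
sum(yi*x_{i+1}) = 0*6 + 4*4 + 5*1 - 7*6 - 3*7 - 1*7 = -49
Area = |21 + 49|/2 = 70/2 = 35.0000

35.0000 sq units


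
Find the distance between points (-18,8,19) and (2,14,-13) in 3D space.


dx=20, dy=6, dz=-32
d = sqrt(400+36+1024) = sqrt(1460) = 38.2099

38.2099


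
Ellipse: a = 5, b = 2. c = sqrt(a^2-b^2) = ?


c^2 = 5^2 - 2^2 = 25 - 4 = 21
c = sqrt(21) = 4.5826

c = 4.5826


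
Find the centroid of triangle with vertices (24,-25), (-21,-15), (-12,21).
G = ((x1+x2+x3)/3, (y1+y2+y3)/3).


Gx = (24- 21- 12)/3 = -9/3 = -3.0000
Gy = (-25- 15+21)/3 = -19/3 = -6.3333

G = (-3.0000, -6.3333)


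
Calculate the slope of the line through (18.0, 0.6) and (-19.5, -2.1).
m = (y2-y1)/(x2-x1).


dy = -2.1 - 0.6 = -2.7
dx = -19.5 - 18.0 = -37.5
m = -2.7/(-37.5) = 0.0720

m = 0.0720


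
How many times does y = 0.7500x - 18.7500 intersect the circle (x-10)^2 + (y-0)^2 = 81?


Substitute y = 0.7500x - 18.7500: (x-10)^2 + (0.7500x- 18.7500-0)^2 = 81
Expand to Ax^2 + Bx + C = 0, where b-k = -18.75
A = 1+m^2 = 1.5625
B = 2(m(b-k) - h) = 2(0.7500*(-18.75) - 10) = -48.125
C = h^2 + (b-k)^2 - r^2 = 100 + 351.5625 - 81 = 370.5625
disc = B^2-4AC = 2316.0156 - 2316.0156 = 0
disc = 0

1 intersection point (tangent)


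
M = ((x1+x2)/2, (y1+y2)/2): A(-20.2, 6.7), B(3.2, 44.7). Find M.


Mx = (-20.2 + 3.2)/2 = -17.0/2 = -8.5000
My = (6.7 + 44.7)/2 = 51.4/2 = 25.7000

(-8.5000, 25.7000)


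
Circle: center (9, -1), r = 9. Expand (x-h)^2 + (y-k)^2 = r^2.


(x-9)^2 + (y+ 1)^2 = 9^2
D = -2h = -18, E = -2k = 2
F = h^2+k^2-r^2 = 81+1-81 = 1

x^2 + y^2 - 18x + 2y + 1 = 0


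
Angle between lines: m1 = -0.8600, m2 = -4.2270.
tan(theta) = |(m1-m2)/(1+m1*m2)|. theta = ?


m1-m2 = 3.367
1+m1*m2 = 4.63522
tan(theta) = |3.367/4.63522| = 0.726395
theta = arctan(|3.367/4.63522|) = 35.9945 degrees (acute angle)

35.9945 degrees


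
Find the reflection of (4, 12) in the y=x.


Reflection rule for y=x: (y, x)
(4, 12) -> (12, 4)

(12, 4)


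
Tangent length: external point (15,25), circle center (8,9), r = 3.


d = sqrt((15-8)^2 + (25-9)^2) = sqrt(49+256) = 17.4642
L = sqrt(305.0000 - 9) = sqrt(296.0000) = 17.2047

17.2047


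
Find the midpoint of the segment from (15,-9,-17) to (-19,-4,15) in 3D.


Mx = (15- 19)/2 = -2.0000
My = (-9- 4)/2 = -6.5000
Mz = (-17+15)/2 = -1.0000

M = (-2.0000, -6.5000, -1.0000)


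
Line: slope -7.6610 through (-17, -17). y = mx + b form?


y + 17 = -7.6610(x + 17)
y = -7.6610x - 17 + 7.6610*(-17)
y = -7.6610x - 147.2370

y = -7.6610x - 147.2370


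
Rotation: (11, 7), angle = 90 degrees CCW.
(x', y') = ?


cos(90) = 0, sin(90) = 1
x' = 11*0 - 7*1 = -7
y' = 11*1 + 7*0 = 11

(-7, 11)


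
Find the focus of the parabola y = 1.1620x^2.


a = 1.1620
4a = 4.6480
focus = (0, 1/4.6480) = (0, 0.2151)

Focus = (0, 0.2151)


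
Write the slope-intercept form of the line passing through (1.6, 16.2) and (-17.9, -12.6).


m = (-28.8)/(-19.5) = 1.4769
b = y1 - m*x1 = 16.2 - (-28.8*1.6)/(-19.5) = 16.2 - 2.3631 = 13.8369

y = 1.4769x + 13.8369


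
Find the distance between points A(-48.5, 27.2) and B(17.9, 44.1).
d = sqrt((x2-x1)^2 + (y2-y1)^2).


dx = 17.9 + 48.5 = 66.4
dy = 44.1 - 27.2 = 16.9
d = sqrt(4408.96 + 285.61) = sqrt(4694.57) = 68.5169

68.5169


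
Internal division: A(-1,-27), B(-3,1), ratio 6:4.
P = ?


Px = (6*(-3) + 4*(-1))/10 = -22/10 = -2.2000
Py = (6*1 + 4*(-27))/10 = -102/10 = -10.2000

P = (-2.2000, -10.2000)


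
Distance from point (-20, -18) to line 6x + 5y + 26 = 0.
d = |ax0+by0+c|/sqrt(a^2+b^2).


|6*(-20) + 5*(-18) + 26| = |-184| = 184
sqrt(36 + 25) = sqrt(61) = 7.8102
d = 184/sqrt(61) = 23.5588

23.5588


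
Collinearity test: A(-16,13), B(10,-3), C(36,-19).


-16*(-3+ 19) + 10*(-19-13) + 36*(13+ 3)
= -256 - 320 + 576 = 0

Yes, collinear (determinant = 0)


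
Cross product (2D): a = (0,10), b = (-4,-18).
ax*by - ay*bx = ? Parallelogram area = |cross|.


cross = 0*(-18) - 10*(-4) = 0 + 40 = 40
Parallelogram area = |40| = 40

cross = 40, parallelogram area = 40


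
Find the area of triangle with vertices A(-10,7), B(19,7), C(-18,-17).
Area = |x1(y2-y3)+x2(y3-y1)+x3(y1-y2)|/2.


-10*(7+ 17) = -240
19*(-17-7) = -456
-18*(7-7) = 0
sum = -696
Area = |-696|/2 = 348.0000

348.0000 sq units


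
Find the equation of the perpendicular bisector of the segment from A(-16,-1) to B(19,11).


Midpoint = (1.5, 5)
Slope of AB = dy/dx = 12/35 = 0.3429
Perp slope = -dx/dy = -35/12 = -2.9167
b = My - (perp slope)*Mx = 5 + (35*1.5)/12 = 5 + 4.3750 = 9.3750

y = -2.9167x + 9.3750


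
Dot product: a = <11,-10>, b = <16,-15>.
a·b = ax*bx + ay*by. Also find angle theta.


a·b = 11*16 - 10*(-15) = 176 + 150 = 326
|a| = sqrt(121+100) = 14.8661
|b| = sqrt(256+225) = 21.9317
cos(theta) = 326/(sqrt(221)*sqrt(481)) = 326/sqrt(106301) = 0.999882
theta = arccos(326/sqrt(106301)) = 0.8787 degrees

a·b = 326, theta = 0.8787 deg


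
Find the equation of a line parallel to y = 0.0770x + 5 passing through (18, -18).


Parallel lines have equal slopes.
m2 = 0.0770
b2 = -18 - 0.0770*18 = -19.3860

y = 0.0770x - 19.3860


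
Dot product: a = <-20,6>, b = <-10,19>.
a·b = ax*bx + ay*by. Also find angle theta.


a·b = -20*(-10) + 6*19 = 200 + 114 = 314
|a| = sqrt(400+36) = 20.8806
|b| = sqrt(100+361) = 21.4709
cos(theta) = 314/(sqrt(436)*sqrt(461)) = 314/sqrt(200996) = 0.700384
theta = arccos(314/sqrt(200996)) = 45.5422 degrees

a·b = 314, theta = 45.5422 deg


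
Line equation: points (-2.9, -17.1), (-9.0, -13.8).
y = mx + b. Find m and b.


m = (3.3)/(-6.1) = -0.5410
b = y1 - m*x1 = -17.1 - (3.3*(-2.9))/(-6.1) = -17.1 - 1.5689 = -18.6689

y = -0.5410x - 18.6689


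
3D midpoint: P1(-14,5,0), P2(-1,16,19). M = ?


Mx = (-14- 1)/2 = -7.5000
My = (5+16)/2 = 10.5000
Mz = (0+19)/2 = 9.5000

M = (-7.5000, 10.5000, 9.5000)


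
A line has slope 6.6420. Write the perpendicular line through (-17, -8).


Perpendicular slope = -1/m1 = -1/6.6420 = -0.1506
b2 = y0 - m2*x0 = -8 - 17/6.6420 = -8 - 2.5595 = -10.5595

y = -0.1506x - 10.5595


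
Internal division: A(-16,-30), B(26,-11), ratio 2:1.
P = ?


Px = (2*26 + 1*(-16))/3 = 36/3 = 12.0000
Py = (2*(-11) + 1*(-30))/3 = -52/3 = -17.3333

P = (12.0000, -17.3333)


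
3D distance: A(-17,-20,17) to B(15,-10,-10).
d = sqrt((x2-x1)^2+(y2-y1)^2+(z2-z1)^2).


dx=32, dy=10, dz=-27
d = sqrt(1024+100+729) = sqrt(1853) = 43.0465

43.0465


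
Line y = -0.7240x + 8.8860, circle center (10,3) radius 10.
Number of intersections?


Substitute y = -0.7240x + 8.8860: (x-10)^2 + (-0.7240x+8.8860-3)^2 = 100
Expand to Ax^2 + Bx + C = 0, where b-k = 5.886
A = 1+m^2 = 1.524176
B = 2(m(b-k) - h) = 2(-0.7240*5.886 - 10) = -28.522928
C = h^2 + (b-k)^2 - r^2 = 100 + 34.644996 - 100 = 34.644996
disc = B^2-4AC = 813.5574 - 211.2203 = 602.3371
disc > 0

2 intersection points


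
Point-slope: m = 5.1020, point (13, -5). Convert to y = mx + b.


y + 5 = 5.1020(x - 13)
y = 5.1020x - 5 - 5.1020*13
y = 5.1020x - 71.3260

y = 5.1020x - 71.3260


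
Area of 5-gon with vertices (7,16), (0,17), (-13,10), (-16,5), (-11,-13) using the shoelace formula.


sum(xi*y_{i+1}) = 7*17 + 0*10 - 13*5 - 16*(-13) - 11*16 = 86
sum(yi*x_{i+1}) = 16*0 + 17*(-13) + 10*(-16) + 5*(-11) - 13*7 = -527
Area = |86 + 527|/2 = 613/2 = 306.5000

306.5000 sq units


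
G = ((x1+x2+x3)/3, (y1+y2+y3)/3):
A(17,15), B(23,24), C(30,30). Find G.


Gx = (17+23+30)/3 = 70/3 = 23.3333
Gy = (15+24+30)/3 = 69/3 = 23.0000

G = (23.3333, 23.0000)


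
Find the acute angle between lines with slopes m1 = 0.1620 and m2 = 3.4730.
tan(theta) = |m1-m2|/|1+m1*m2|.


m1-m2 = -3.311
1+m1*m2 = 1.562626
tan(theta) = |-3.311/1.562626| = 2.118869
theta = arctan(|-3.311/1.562626|) = 64.7350 degrees (acute angle)

64.7350 degrees


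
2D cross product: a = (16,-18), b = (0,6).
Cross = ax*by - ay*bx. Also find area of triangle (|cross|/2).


cross = 16*6 + 18*0 = 96 - 0 = 96
Triangle area = |96|/2 = 96/2 = 48.0000

cross = 96, triangle area = 48.0000


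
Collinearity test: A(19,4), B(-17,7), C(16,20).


19*(7-20) - 17*(20-4) + 16*(4-7)
= -247 - 272 - 48 = -567

No, not collinear (determinant = -567)


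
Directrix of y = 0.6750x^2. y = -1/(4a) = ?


a = 0.6750
1/(4a) = 0.3704
directrix: y = -0.3704 = -0.3704

y = -0.3704


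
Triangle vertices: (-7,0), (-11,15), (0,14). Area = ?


-7*(15-14) = -7
-11*(14-0) = -154
0*(0-15) = 0
sum = -161
Area = |-161|/2 = 80.5000

80.5000 sq units


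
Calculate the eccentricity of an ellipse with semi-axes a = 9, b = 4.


c = sqrt(81-16) = sqrt(65) = 8.0623
e = c/a = sqrt(65)/9 = 0.8958

e = 0.8958


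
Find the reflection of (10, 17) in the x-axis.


Reflection rule for x-axis: (x, -y)
(10, 17) -> (10, -17)

(10, -17)


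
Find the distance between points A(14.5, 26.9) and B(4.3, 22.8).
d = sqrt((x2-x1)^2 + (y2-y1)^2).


dx = 4.3 - 14.5 = -10.2
dy = 22.8 - 26.9 = -4.1
d = sqrt(104.04 + 16.81) = sqrt(120.85) = 10.9932

10.9932


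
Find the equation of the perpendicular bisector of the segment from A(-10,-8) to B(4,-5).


Midpoint = (-3, -6.5)
Slope of AB = dy/dx = 3/14 = 0.2143
Perp slope = -dx/dy = -14/3 = -4.6667
b = My - (perp slope)*Mx = -6.5 + (14*(-3))/3 = -6.5 - 14.0000 = -20.5000

y = -4.6667x - 20.5000


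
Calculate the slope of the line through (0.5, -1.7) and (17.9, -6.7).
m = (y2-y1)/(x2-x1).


dy = -6.7 + 1.7 = -5.0
dx = 17.9 - 0.5 = 17.4
m = -5.0/17.4 = -0.2874

m = -0.2874


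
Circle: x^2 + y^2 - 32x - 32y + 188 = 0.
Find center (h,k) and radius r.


h = -D/2 = 32/2 = 16
k = -E/2 = 32/2 = 16
r^2 = h^2 + k^2 - F = 256 + 256 - 188 = 324
r = 18

Center (16, 16), radius = 18


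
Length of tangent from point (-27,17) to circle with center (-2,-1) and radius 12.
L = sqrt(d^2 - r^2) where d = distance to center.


d = sqrt((-27+ 2)^2 + (17+ 1)^2) = sqrt(625+324) = 30.8058
L = sqrt(949.0000 - 144) = sqrt(805.0000) = 28.3725

28.3725


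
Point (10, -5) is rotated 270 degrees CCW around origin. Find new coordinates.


cos(270) = 0, sin(270) = -1
x' = 10*0 + 5*(-1) = -5
y' = 10*(-1) - 5*0 = -10

(-5, -10)


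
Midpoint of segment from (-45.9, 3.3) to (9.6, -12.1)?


Mx = (-45.9 + 9.6)/2 = -36.3/2 = -18.1500
My = (3.3 - 12.1)/2 = -8.8/2 = -4.4000

(-18.1500, -4.4000)


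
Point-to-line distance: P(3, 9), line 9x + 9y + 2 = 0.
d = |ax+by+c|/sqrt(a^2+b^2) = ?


|9*3 + 9*9 + 2| = |110| = 110
sqrt(81 + 81) = sqrt(162) = 12.7279
d = 110/sqrt(162) = 8.6424

8.6424


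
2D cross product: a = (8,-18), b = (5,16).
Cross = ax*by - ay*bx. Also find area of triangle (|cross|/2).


cross = 8*16 + 18*5 = 128 + 90 = 218
Triangle area = |218|/2 = 218/2 = 109.0000

cross = 218, triangle area = 109.0000


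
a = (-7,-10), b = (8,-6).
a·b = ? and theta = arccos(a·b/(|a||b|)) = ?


a·b = -7*8 - 10*(-6) = -56 + 60 = 4
|a| = sqrt(49+100) = 12.2066
|b| = sqrt(64+36) = 10.0000
cos(theta) = 4/(sqrt(149)*sqrt(100)) = 4/sqrt(14900) = 0.032769
theta = arccos(4/sqrt(14900)) = 88.1221 degrees

a·b = 4, theta = 88.1221 deg


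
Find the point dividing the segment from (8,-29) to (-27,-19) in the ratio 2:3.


Px = (2*(-27) + 3*8)/5 = -30/5 = -6.0000
Py = (2*(-19) + 3*(-29))/5 = -125/5 = -25.0000

P = (-6.0000, -25.0000)


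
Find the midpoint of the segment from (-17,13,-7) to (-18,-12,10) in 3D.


Mx = (-17- 18)/2 = -17.5000
My = (13- 12)/2 = 0.5000
Mz = (-7+10)/2 = 1.5000

M = (-17.5000, 0.5000, 1.5000)


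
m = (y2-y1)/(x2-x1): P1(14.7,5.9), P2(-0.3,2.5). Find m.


dy = 2.5 - 5.9 = -3.4
dx = -0.3 - 14.7 = -15.0
m = -3.4/(-15.0) = 0.2267

m = 0.2267


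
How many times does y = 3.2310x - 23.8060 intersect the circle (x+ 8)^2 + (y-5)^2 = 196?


Substitute y = 3.2310x - 23.8060: (x+ 8)^2 + (3.2310x- 23.8060-5)^2 = 196
Expand to Ax^2 + Bx + C = 0, where b-k = -28.806
A = 1+m^2 = 11.439361
B = 2(m(b-k) - h) = 2(3.2310*(-28.806) + 8) = -170.144372
C = h^2 + (b-k)^2 - r^2 = 64 + 829.785636 - 196 = 697.785636
disc = B^2-4AC = 28949.1073 - 31928.8872 = -2979.7799
disc < 0

0 intersection points


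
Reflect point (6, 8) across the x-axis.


Reflection rule for x-axis: (x, -y)
(6, 8) -> (6, -8)

(6, -8)


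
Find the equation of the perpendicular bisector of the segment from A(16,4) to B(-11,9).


Midpoint = (2.5, 6.5)
Slope of AB = dy/dx = 5/(-27) = -0.1852
Perp slope = -dx/dy = 27/5 = 5.4000
b = My - (perp slope)*Mx = 6.5 + (-27*2.5)/5 = 6.5 - 13.5000 = -7.0000

y = 5.4000x - 7.0000


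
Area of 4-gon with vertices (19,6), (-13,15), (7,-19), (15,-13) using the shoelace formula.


sum(xi*y_{i+1}) = 19*15 - 13*(-19) + 7*(-13) + 15*6 = 531
sum(yi*x_{i+1}) = 6*(-13) + 15*7 - 19*15 - 13*19 = -505
Area = |531 + 505|/2 = 1036/2 = 518.0000

518.0000 sq units


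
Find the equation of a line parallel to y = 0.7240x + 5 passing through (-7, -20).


Parallel lines have equal slopes.
m2 = 0.7240
b2 = -20 - 0.7240*(-7) = -14.9320

y = 0.7240x - 14.9320


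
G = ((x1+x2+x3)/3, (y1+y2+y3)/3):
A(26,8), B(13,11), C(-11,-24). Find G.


Gx = (26+13- 11)/3 = 28/3 = 9.3333
Gy = (8+11- 24)/3 = -5/3 = -1.6667

G = (9.3333, -1.6667)


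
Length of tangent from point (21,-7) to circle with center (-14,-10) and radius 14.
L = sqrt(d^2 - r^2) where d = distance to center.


d = sqrt((21+ 14)^2 + (-7+ 10)^2) = sqrt(1225+9) = 35.1283
L = sqrt(1234.0000 - 196) = sqrt(1038.0000) = 32.2180

32.2180


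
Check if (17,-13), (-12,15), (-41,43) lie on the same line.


17*(15-43) - 12*(43+ 13) - 41*(-13-15)
= -476 - 672 + 1148 = 0

Yes, collinear (determinant = 0)


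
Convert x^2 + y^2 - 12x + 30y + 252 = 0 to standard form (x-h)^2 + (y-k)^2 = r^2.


h = -D/2 = 12/2 = 6
k = -E/2 = -30/2 = -15
r^2 = h^2 + k^2 - F = 36 + 225 - 252 = 9
r = 3

Center (6, -15), radius = 3


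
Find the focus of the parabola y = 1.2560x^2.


a = 1.2560
4a = 5.0240
focus = (0, 1/5.0240) = (0, 0.1990)

Focus = (0, 0.1990)


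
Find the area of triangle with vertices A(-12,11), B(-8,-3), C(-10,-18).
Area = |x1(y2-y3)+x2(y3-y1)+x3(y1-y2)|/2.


-12*(-3+ 18) = -180
-8*(-18-11) = 232
-10*(11+ 3) = -140
sum = -88
Area = |-88|/2 = 44.0000

44.0000 sq units


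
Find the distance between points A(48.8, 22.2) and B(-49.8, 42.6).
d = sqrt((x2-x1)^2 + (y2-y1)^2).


dx = -49.8 - 48.8 = -98.6
dy = 42.6 - 22.2 = 20.4
d = sqrt(9721.96 + 416.16) = sqrt(10138.12) = 100.6882

100.6882


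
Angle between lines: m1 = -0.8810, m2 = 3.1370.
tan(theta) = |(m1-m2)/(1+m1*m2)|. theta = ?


m1-m2 = -4.018
1+m1*m2 = -1.763697
tan(theta) = |-4.018/(-1.763697)| = 2.278169
theta = arctan(|-4.018/(-1.763697)|) = 66.3010 degrees (acute angle)

66.3010 degrees


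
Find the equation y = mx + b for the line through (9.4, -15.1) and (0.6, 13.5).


m = (28.6)/(-8.8) = -3.2500
b = y1 - m*x1 = -15.1 - (28.6*9.4)/(-8.8) = -15.1 + 30.5500 = 15.4500

y = -3.2500x + 15.4500


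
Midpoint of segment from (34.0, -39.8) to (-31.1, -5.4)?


Mx = (34.0 - 31.1)/2 = 2.9/2 = 1.4500
My = (-39.8 - 5.4)/2 = -45.2/2 = -22.6000

(1.4500, -22.6000)


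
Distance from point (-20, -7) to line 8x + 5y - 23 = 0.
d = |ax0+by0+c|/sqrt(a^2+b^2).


|8*(-20) + 5*(-7) - 23| = |-218| = 218
sqrt(64 + 25) = sqrt(89) = 9.4340
d = 218/sqrt(89) = 23.1080

23.1080


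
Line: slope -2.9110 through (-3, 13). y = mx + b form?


y - 13 = -2.9110(x + 3)
y = -2.9110x + 13 + 2.9110*(-3)
y = -2.9110x + 4.2670

y = -2.9110x + 4.2670


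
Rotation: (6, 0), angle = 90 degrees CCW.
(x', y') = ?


cos(90) = 0, sin(90) = 1
x' = 6*0 - 0*1 = 0
y' = 6*1 + 0*0 = 6

(0, 6)


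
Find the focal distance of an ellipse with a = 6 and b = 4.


c^2 = 6^2 - 4^2 = 36 - 16 = 20
c = sqrt(20) = 4.4721

c = 4.4721


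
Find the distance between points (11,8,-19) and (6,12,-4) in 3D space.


dx=-5, dy=4, dz=15
d = sqrt(25+16+225) = sqrt(266) = 16.3095

16.3095


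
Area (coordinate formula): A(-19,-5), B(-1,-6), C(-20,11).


-19*(-6-11) = 323
-1*(11+ 5) = -16
-20*(-5+ 6) = -20
sum = 287
Area = |287|/2 = 143.5000

143.5000 sq units


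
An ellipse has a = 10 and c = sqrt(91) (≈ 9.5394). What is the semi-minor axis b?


b^2 = 10^2 - (sqrt(91))^2 = 100 - 91 = 9
b = sqrt(9) = 3

b = 3


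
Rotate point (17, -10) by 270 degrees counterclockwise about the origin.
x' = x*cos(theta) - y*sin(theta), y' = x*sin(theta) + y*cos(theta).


cos(270) = 0, sin(270) = -1
x' = 17*0 + 10*(-1) = -10
y' = 17*(-1) - 10*0 = -17

(-10, -17)


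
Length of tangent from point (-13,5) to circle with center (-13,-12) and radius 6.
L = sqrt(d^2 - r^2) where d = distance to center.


d = sqrt((-13+ 13)^2 + (5+ 12)^2) = sqrt(0+289) = 17.0000
L = sqrt(289.0000 - 36) = sqrt(253.0000) = 15.9060

15.9060


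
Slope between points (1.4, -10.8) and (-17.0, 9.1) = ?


dy = 9.1 + 10.8 = 19.9
dx = -17.0 - 1.4 = -18.4
m = 19.9/(-18.4) = -1.0815

m = -1.0815


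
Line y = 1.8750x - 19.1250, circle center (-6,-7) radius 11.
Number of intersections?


Substitute y = 1.8750x - 19.1250: (x+ 6)^2 + (1.8750x- 19.1250+ 7)^2 = 121
Expand to Ax^2 + Bx + C = 0, where b-k = -12.125
A = 1+m^2 = 4.515625
B = 2(m(b-k) - h) = 2(1.8750*(-12.125) + 6) = -33.46875
C = h^2 + (b-k)^2 - r^2 = 36 + 147.015625 - 121 = 62.015625
disc = B^2-4AC = 1120.1572 - 1120.1572 = 0
disc = 0

1 intersection point (tangent)


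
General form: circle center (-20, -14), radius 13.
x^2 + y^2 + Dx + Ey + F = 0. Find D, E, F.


(x+ 20)^2 + (y+ 14)^2 = 13^2
D = -2h = 40, E = -2k = 28
F = h^2+k^2-r^2 = 400+196-169 = 427

D = 40, E = 28, F = 427


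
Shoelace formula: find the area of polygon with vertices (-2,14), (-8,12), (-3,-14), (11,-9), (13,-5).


sum(xi*y_{i+1}) = -2*12 - 8*(-14) - 3*(-9) + 11*(-5) + 13*14 = 242
sum(yi*x_{i+1}) = 14*(-8) + 12*(-3) - 14*11 - 9*13 - 5*(-2) = -409
Area = |242 + 409|/2 = 651/2 = 325.5000

325.5000 sq units


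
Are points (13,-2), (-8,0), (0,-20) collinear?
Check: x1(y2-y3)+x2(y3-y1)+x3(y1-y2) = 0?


13*(0+ 20) - 8*(-20+ 2) + 0*(-2-0)
= 260 + 144 + 0 = 404

No, not collinear (determinant = 404)


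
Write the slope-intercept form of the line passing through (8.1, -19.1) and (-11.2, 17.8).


m = (36.9)/(-19.3) = -1.9119
b = y1 - m*x1 = -19.1 - (36.9*8.1)/(-19.3) = -19.1 + 15.4865 = -3.6135

y = -1.9119x - 3.6135


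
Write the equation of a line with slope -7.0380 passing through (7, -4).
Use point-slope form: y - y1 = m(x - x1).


y + 4 = -7.0380(x - 7)
y = -7.0380x - 4 + 7.0380*7
y = -7.0380x + 45.2660

y = -7.0380x + 45.2660


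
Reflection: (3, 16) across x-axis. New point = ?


Reflection rule for x-axis: (x, -y)
(3, 16) -> (3, -16)

(3, -16)


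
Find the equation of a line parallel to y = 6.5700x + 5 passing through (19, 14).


Parallel lines have equal slopes.
m2 = 6.5700
b2 = 14 - 6.5700*19 = -110.8300

y = 6.5700x - 110.8300


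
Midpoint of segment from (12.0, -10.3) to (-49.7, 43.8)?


Mx = (12.0 - 49.7)/2 = -37.7/2 = -18.8500
My = (-10.3 + 43.8)/2 = 33.5/2 = 16.7500

(-18.8500, 16.7500)


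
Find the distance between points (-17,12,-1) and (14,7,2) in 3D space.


dx=31, dy=-5, dz=3
d = sqrt(961+25+9) = sqrt(995) = 31.5436

31.5436


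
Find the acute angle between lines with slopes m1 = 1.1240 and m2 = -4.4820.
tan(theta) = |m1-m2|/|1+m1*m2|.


m1-m2 = 5.606
1+m1*m2 = -4.037768
tan(theta) = |5.606/(-4.037768)| = 1.388391
theta = arctan(|5.606/(-4.037768)|) = 54.2364 degrees (acute angle)

54.2364 degrees


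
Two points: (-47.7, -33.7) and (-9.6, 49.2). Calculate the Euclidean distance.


dx = -9.6 + 47.7 = 38.1
dy = 49.2 + 33.7 = 82.9
d = sqrt(1451.61 + 6872.41) = sqrt(8324.02) = 91.2361

91.2361


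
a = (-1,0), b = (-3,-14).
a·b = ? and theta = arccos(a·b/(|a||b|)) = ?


a·b = -1*(-3) + 0*(-14) = 3 + 0 = 3
|a| = sqrt(1+0) = 1.0000
|b| = sqrt(9+196) = 14.3178
cos(theta) = 3/(sqrt(1)*sqrt(205)) = 3/sqrt(205) = 0.209529
theta = arccos(3/sqrt(205)) = 77.9052 degrees

a·b = 3, theta = 77.9052 deg


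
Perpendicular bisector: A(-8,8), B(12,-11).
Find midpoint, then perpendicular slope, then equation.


Midpoint = (2, -1.5)
Slope of AB = dy/dx = -19/20 = -0.9500
Perp slope = -dx/dy = 20/19 = 1.0526
b = My - (perp slope)*Mx = -1.5 + (20*2)/(-19) = -1.5 - 2.1053 = -3.6053

y = 1.0526x - 3.6053


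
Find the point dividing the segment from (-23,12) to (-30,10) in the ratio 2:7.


Px = (2*(-30) + 7*(-23))/9 = -221/9 = -24.5556
Py = (2*10 + 7*12)/9 = 104/9 = 11.5556

P = (-24.5556, 11.5556)


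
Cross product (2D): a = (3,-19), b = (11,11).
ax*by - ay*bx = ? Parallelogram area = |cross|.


cross = 3*11 + 19*11 = 33 + 209 = 242
Parallelogram area = |242| = 242

cross = 242, parallelogram area = 242


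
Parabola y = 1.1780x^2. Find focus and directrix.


a = 1.1780
1/(4a) = 0.2122
Focus = (0, 0.2122)
Directrix: y = -0.2122

Focus = (0, 0.2122), Directrix: y = -0.2122


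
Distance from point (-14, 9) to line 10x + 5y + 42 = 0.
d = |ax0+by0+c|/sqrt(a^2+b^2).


|10*(-14) + 5*9 + 42| = |-53| = 53
sqrt(100 + 25) = sqrt(125) = 11.1803
d = 53/sqrt(125) = 4.7405

4.7405


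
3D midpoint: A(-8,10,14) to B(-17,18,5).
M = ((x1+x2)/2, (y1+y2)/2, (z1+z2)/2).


Mx = (-8- 17)/2 = -12.5000
My = (10+18)/2 = 14.0000
Mz = (14+5)/2 = 9.5000

M = (-12.5000, 14.0000, 9.5000)


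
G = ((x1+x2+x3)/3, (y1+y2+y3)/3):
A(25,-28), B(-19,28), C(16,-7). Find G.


Gx = (25- 19+16)/3 = 22/3 = 7.3333
Gy = (-28+28- 7)/3 = -7/3 = -2.3333

G = (7.3333, -2.3333)


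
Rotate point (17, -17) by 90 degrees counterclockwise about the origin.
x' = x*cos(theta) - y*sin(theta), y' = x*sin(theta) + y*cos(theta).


cos(90) = 0, sin(90) = 1
x' = 17*0 + 17*1 = 17
y' = 17*1 - 17*0 = 17

(17, 17)


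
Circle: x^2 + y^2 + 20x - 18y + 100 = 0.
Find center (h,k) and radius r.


h = -D/2 = -20/2 = -10
k = -E/2 = 18/2 = 9
r^2 = h^2 + k^2 - F = 100 + 81 - 100 = 81
r = 9

Center (-10, 9), radius = 9


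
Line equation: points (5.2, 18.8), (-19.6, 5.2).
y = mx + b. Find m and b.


m = (-13.6)/(-24.8) = 0.5484
b = y1 - m*x1 = 18.8 - (-13.6*5.2)/(-24.8) = 18.8 - 2.8516 = 15.9484

y = 0.5484x + 15.9484


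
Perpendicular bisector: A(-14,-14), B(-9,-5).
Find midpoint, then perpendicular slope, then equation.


Midpoint = (-11.5, -9.5)
Slope of AB = dy/dx = 9/5 = 1.8000
Perp slope = -dx/dy = -5/9 = -0.5556
b = My - (perp slope)*Mx = -9.5 + (5*(-11.5))/9 = -9.5 - 6.3889 = -15.8889

y = -0.5556x - 15.8889


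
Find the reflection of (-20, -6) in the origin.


Reflection rule for origin: (-x, -y)
(-20, -6) -> (20, 6)

(20, 6)


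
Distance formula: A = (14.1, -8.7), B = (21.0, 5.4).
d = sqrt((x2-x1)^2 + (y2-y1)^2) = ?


dx = 21.0 - 14.1 = 6.9
dy = 5.4 + 8.7 = 14.1
d = sqrt(47.61 + 198.81) = sqrt(246.42) = 15.6978

15.6978


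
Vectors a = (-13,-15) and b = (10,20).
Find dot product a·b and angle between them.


a·b = -13*10 - 15*20 = -130 - 300 = -430
|a| = sqrt(169+225) = 19.8494
|b| = sqrt(100+400) = 22.3607
cos(theta) = -430/(sqrt(394)*sqrt(500)) = -430/sqrt(197000) = -0.968803
theta = arccos(-430/sqrt(197000)) = 165.6507 degrees

a·b = -430, theta = 165.6507 deg


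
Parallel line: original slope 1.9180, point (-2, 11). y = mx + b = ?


Parallel lines have equal slopes.
m2 = 1.9180
b2 = 11 - 1.9180*(-2) = 14.8360

y = 1.9180x + 14.8360


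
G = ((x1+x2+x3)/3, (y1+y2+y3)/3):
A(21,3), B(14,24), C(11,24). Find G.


Gx = (21+14+11)/3 = 46/3 = 15.3333
Gy = (3+24+24)/3 = 51/3 = 17.0000

G = (15.3333, 17.0000)


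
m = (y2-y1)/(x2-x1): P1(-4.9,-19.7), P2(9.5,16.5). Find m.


dy = 16.5 + 19.7 = 36.2
dx = 9.5 + 4.9 = 14.4
m = 36.2/14.4 = 2.5139

m = 2.5139


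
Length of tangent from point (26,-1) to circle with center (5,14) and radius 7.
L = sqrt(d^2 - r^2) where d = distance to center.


d = sqrt((26-5)^2 + (-1-14)^2) = sqrt(441+225) = 25.8070
L = sqrt(666.0000 - 49) = sqrt(617.0000) = 24.8395

24.8395


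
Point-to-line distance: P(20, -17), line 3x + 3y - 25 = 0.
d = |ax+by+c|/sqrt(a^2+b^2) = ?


|3*20 + 3*(-17) - 25| = |-16| = 16
sqrt(9 + 9) = sqrt(18) = 4.2426
d = 16/sqrt(18) = 3.7712

3.7712


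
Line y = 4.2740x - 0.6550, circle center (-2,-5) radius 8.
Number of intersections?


Substitute y = 4.2740x - 0.6550: (x+ 2)^2 + (4.2740x- 0.6550+ 5)^2 = 64
Expand to Ax^2 + Bx + C = 0, where b-k = 4.345
A = 1+m^2 = 19.267076
B = 2(m(b-k) - h) = 2(4.2740*4.345 + 2) = 41.14106
C = h^2 + (b-k)^2 - r^2 = 4 + 18.879025 - 64 = -41.120975
disc = B^2-4AC = 1692.5868 + 3169.1238 = 4861.7106
disc > 0

2 intersection points


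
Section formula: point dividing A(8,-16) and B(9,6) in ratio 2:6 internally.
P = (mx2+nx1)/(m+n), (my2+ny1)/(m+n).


Px = (2*9 + 6*8)/8 = 66/8 = 8.2500
Py = (2*6 + 6*(-16))/8 = -84/8 = -10.5000

P = (8.2500, -10.5000)


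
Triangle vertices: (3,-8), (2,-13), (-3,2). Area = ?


3*(-13-2) = -45
2*(2+ 8) = 20
-3*(-8+ 13) = -15
sum = -40
Area = |-40|/2 = 20.0000

20.0000 sq units


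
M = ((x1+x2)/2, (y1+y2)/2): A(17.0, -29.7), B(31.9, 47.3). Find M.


Mx = (17.0 + 31.9)/2 = 48.9/2 = 24.4500
My = (-29.7 + 47.3)/2 = 17.6/2 = 8.8000

(24.4500, 8.8000)


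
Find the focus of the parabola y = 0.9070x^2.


a = 0.9070
4a = 3.6280
focus = (0, 1/3.6280) = (0, 0.2756)

Focus = (0, 0.2756)


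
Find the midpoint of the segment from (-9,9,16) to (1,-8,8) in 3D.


Mx = (-9+1)/2 = -4.0000
My = (9- 8)/2 = 0.5000
Mz = (16+8)/2 = 12.0000

M = (-4.0000, 0.5000, 12.0000)


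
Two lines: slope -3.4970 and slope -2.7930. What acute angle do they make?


m1-m2 = -0.704
1+m1*m2 = 10.767121
tan(theta) = |-0.704/10.767121| = 0.065384
theta = arctan(|-0.704/10.767121|) = 3.7409 degrees (acute angle)

3.7409 degrees


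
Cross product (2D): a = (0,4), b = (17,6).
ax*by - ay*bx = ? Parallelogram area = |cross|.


cross = 0*6 - 4*17 = 0 - 68 = -68
Parallelogram area = |-68| = 68

cross = -68, parallelogram area = 68


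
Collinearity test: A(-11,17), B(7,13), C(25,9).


-11*(13-9) + 7*(9-17) + 25*(17-13)
= -44 - 56 + 100 = 0

Yes, collinear (determinant = 0)


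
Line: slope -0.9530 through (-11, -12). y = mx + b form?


y + 12 = -0.9530(x + 11)
y = -0.9530x - 12 + 0.9530*(-11)
y = -0.9530x - 22.4830

y = -0.9530x - 22.4830


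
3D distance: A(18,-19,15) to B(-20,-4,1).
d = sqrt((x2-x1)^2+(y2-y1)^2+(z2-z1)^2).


dx=-38, dy=15, dz=-14
d = sqrt(1444+225+196) = sqrt(1865) = 43.1856

43.1856


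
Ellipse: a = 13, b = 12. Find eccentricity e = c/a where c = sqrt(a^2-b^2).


c = sqrt(169-144) = sqrt(25) = 5.0000
e = c/a = 5/13 = 0.3846

e = 0.3846


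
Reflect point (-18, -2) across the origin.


Reflection rule for origin: (-x, -y)
(-18, -2) -> (18, 2)

(18, 2)


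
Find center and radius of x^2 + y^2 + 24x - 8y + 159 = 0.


h = -D/2 = -24/2 = -12
k = -E/2 = 8/2 = 4
r^2 = h^2 + k^2 - F = 144 + 16 - 159 = 1
r = 1

Center (-12, 4), radius = 1


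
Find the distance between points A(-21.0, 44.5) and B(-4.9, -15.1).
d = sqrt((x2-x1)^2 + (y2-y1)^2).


dx = -4.9 + 21.0 = 16.1
dy = -15.1 - 44.5 = -59.6
d = sqrt(259.21 + 3552.16) = sqrt(3811.37) = 61.7363

61.7363


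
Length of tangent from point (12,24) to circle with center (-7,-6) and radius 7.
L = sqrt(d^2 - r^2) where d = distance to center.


d = sqrt((12+ 7)^2 + (24+ 6)^2) = sqrt(361+900) = 35.5106
L = sqrt(1261.0000 - 49) = sqrt(1212.0000) = 34.8138

34.8138


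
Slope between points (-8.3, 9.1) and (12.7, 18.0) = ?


dy = 18.0 - 9.1 = 8.9
dx = 12.7 + 8.3 = 21.0
m = 8.9/21.0 = 0.4238

m = 0.4238


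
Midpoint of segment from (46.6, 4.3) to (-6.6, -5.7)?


Mx = (46.6 - 6.6)/2 = 40.0/2 = 20.0000
My = (4.3 - 5.7)/2 = -1.4/2 = -0.7000

(20.0000, -0.7000)


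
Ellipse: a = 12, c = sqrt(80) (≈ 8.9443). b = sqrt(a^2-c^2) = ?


b^2 = 12^2 - (sqrt(80))^2 = 144 - 80 = 64
b = sqrt(64) = 8

b = 8


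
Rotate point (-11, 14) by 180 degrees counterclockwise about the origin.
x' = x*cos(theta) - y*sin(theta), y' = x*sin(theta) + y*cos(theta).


cos(180) = -1, sin(180) = 0
x' = -11*(-1) - 14*0 = 11
y' = -11*0 + 14*(-1) = -14

(11, -14)


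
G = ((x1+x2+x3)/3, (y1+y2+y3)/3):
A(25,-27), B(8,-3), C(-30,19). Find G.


Gx = (25+8- 30)/3 = 3/3 = 1.0000
Gy = (-27- 3+19)/3 = -11/3 = -3.6667

G = (1.0000, -3.6667)


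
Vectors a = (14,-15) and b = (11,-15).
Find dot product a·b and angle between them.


a·b = 14*11 - 15*(-15) = 154 + 225 = 379
|a| = sqrt(196+225) = 20.5183
|b| = sqrt(121+225) = 18.6011
cos(theta) = 379/(sqrt(421)*sqrt(346)) = 379/sqrt(145666) = 0.993025
theta = arccos(379/sqrt(145666)) = 6.7712 degrees

a·b = 379, theta = 6.7712 deg


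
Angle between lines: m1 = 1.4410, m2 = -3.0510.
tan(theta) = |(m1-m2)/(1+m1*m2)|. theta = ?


m1-m2 = 4.492
1+m1*m2 = -3.396491
tan(theta) = |4.492/(-3.396491)| = 1.322541
theta = arctan(|4.492/(-3.396491)|) = 52.9063 degrees (acute angle)

52.9063 degrees


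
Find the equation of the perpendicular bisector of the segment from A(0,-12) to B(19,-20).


Midpoint = (9.5, -16)
Slope of AB = dy/dx = -8/19 = -0.4211
Perp slope = -dx/dy = 19/8 = 2.3750
b = My - (perp slope)*Mx = -16 + (19*9.5)/(-8) = -16 - 22.5625 = -38.5625

y = 2.3750x - 38.5625


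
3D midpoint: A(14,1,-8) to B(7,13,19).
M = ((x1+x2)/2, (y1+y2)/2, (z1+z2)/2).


Mx = (14+7)/2 = 10.5000
My = (1+13)/2 = 7.0000
Mz = (-8+19)/2 = 5.5000

M = (10.5000, 7.0000, 5.5000)


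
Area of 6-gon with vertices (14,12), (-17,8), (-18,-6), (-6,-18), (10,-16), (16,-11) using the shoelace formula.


sum(xi*y_{i+1}) = 14*8 - 17*(-6) - 18*(-18) - 6*(-16) + 10*(-11) + 16*12 = 716
sum(yi*x_{i+1}) = 12*(-17) + 8*(-18) - 6*(-6) - 18*10 - 16*16 - 11*14 = -902
Area = |716 + 902|/2 = 1618/2 = 809.0000

809.0000 sq units


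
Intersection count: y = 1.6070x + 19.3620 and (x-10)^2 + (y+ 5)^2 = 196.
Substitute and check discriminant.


Substitute y = 1.6070x + 19.3620: (x-10)^2 + (1.6070x+19.3620+ 5)^2 = 196
Expand to Ax^2 + Bx + C = 0, where b-k = 24.362
A = 1+m^2 = 3.582449
B = 2(m(b-k) - h) = 2(1.6070*24.362 - 10) = 58.299468
C = h^2 + (b-k)^2 - r^2 = 100 + 593.507044 - 196 = 497.507044
disc = B^2-4AC = 3398.8280 - 7129.1744 = -3730.3464
disc < 0

0 intersection points


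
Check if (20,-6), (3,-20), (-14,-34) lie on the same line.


20*(-20+ 34) + 3*(-34+ 6) - 14*(-6+ 20)
= 280 - 84 - 196 = 0

Yes, collinear (determinant = 0)


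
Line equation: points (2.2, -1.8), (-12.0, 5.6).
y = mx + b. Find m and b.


m = (7.4)/(-14.2) = -0.5211
b = y1 - m*x1 = -1.8 - (7.4*2.2)/(-14.2) = -1.8 + 1.1465 = -0.6535

y = -0.5211x - 0.6535


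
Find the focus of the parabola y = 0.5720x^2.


a = 0.5720
4a = 2.2880
focus = (0, 1/2.2880) = (0, 0.4371)

Focus = (0, 0.4371)


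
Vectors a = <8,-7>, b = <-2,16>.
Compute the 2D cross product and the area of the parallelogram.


cross = 8*16 + 7*(-2) = 128 - 14 = 114
Parallelogram area = |114| = 114

cross = 114, parallelogram area = 114


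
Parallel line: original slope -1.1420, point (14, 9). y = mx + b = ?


Parallel lines have equal slopes.
m2 = -1.1420
b2 = 9 + 1.1420*14 = 24.9880

y = -1.1420x + 24.9880


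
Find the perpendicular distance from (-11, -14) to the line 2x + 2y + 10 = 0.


|2*(-11) + 2*(-14) + 10| = |-40| = 40
sqrt(4 + 4) = sqrt(8) = 2.8284
d = 40/sqrt(8) = 14.1421

14.1421


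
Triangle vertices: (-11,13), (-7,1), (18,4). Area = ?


-11*(1-4) = 33
-7*(4-13) = 63
18*(13-1) = 216
sum = 312
Area = |312|/2 = 156.0000

156.0000 sq units


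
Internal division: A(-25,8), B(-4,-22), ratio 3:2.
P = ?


Px = (3*(-4) + 2*(-25))/5 = -62/5 = -12.4000
Py = (3*(-22) + 2*8)/5 = -50/5 = -10.0000

P = (-12.4000, -10.0000)


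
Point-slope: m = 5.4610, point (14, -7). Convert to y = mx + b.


y + 7 = 5.4610(x - 14)
y = 5.4610x - 7 - 5.4610*14
y = 5.4610x - 83.4540

y = 5.4610x - 83.4540


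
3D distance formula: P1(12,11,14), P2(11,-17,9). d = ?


dx=-1, dy=-28, dz=-5
d = sqrt(1+784+25) = sqrt(810) = 28.4605

28.4605


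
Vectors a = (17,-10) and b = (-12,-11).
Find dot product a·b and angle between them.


a·b = 17*(-12) - 10*(-11) = -204 + 110 = -94
|a| = sqrt(289+100) = 19.7231
|b| = sqrt(144+121) = 16.2788
cos(theta) = -94/(sqrt(389)*sqrt(265)) = -94/sqrt(103085) = -0.292772
theta = arccos(-94/sqrt(103085)) = 107.0240 degrees

a·b = -94, theta = 107.0240 deg
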